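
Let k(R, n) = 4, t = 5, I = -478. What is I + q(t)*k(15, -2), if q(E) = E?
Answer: -458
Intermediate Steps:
I + q(t)*k(15, -2) = -478 + 5*4 = -478 + 20 = -458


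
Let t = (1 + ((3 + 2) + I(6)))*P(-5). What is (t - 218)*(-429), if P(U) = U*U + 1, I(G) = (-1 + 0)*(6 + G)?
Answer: 160446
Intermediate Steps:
I(G) = -6 - G (I(G) = -(6 + G) = -6 - G)
P(U) = 1 + U² (P(U) = U² + 1 = 1 + U²)
t = -156 (t = (1 + ((3 + 2) + (-6 - 1*6)))*(1 + (-5)²) = (1 + (5 + (-6 - 6)))*(1 + 25) = (1 + (5 - 12))*26 = (1 - 7)*26 = -6*26 = -156)
(t - 218)*(-429) = (-156 - 218)*(-429) = -374*(-429) = 160446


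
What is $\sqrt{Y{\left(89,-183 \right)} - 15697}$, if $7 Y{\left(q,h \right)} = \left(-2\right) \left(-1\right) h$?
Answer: $\frac{i \sqrt{771715}}{7} \approx 125.5 i$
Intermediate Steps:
$Y{\left(q,h \right)} = \frac{2 h}{7}$ ($Y{\left(q,h \right)} = \frac{\left(-2\right) \left(-1\right) h}{7} = \frac{2 h}{7}$)
$\sqrt{Y{\left(89,-183 \right)} - 15697} = \sqrt{\frac{2}{7} \left(-183\right) - 15697} = \sqrt{- \frac{366}{7} - 15697} = \sqrt{- \frac{110245}{7}} = \frac{i \sqrt{771715}}{7}$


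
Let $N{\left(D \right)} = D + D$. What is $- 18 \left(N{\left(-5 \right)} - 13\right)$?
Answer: $414$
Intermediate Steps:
$N{\left(D \right)} = 2 D$
$- 18 \left(N{\left(-5 \right)} - 13\right) = - 18 \left(2 \left(-5\right) - 13\right) = - 18 \left(-10 - 13\right) = \left(-18\right) \left(-23\right) = 414$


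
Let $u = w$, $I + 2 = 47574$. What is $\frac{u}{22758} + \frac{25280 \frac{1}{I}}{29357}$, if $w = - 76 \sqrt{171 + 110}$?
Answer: $\frac{6320}{349142801} - \frac{38 \sqrt{281}}{11379} \approx -0.055962$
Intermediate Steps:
$I = 47572$ ($I = -2 + 47574 = 47572$)
$w = - 76 \sqrt{281} \approx -1274.0$
$u = - 76 \sqrt{281} \approx -1274.0$
$\frac{u}{22758} + \frac{25280 \frac{1}{I}}{29357} = \frac{\left(-76\right) \sqrt{281}}{22758} + \frac{25280 \cdot \frac{1}{47572}}{29357} = - 76 \sqrt{281} \cdot \frac{1}{22758} + 25280 \cdot \frac{1}{47572} \cdot \frac{1}{29357} = - \frac{38 \sqrt{281}}{11379} + \frac{6320}{11893} \cdot \frac{1}{29357} = - \frac{38 \sqrt{281}}{11379} + \frac{6320}{349142801} = \frac{6320}{349142801} - \frac{38 \sqrt{281}}{11379}$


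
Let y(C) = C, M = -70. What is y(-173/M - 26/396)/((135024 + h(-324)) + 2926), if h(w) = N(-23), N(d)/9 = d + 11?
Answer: 4168/238811265 ≈ 1.7453e-5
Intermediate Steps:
N(d) = 99 + 9*d (N(d) = 9*(d + 11) = 9*(11 + d) = 99 + 9*d)
h(w) = -108 (h(w) = 99 + 9*(-23) = 99 - 207 = -108)
y(-173/M - 26/396)/((135024 + h(-324)) + 2926) = (-173/(-70) - 26/396)/((135024 - 108) + 2926) = (-173*(-1/70) - 26*1/396)/(134916 + 2926) = (173/70 - 13/198)/137842 = (8336/3465)*(1/137842) = 4168/238811265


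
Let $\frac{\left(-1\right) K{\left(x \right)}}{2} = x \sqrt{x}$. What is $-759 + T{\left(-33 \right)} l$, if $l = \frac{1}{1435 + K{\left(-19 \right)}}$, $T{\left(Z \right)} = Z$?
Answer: $\frac{66 \left(- 437 \sqrt{19} + 16503 i\right)}{- 1435 i + 38 \sqrt{19}} \approx -759.02 + 0.0026195 i$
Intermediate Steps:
$K{\left(x \right)} = - 2 x^{\frac{3}{2}}$ ($K{\left(x \right)} = - 2 x \sqrt{x} = - 2 x^{\frac{3}{2}}$)
$l = \frac{1}{1435 + 38 i \sqrt{19}}$ ($l = \frac{1}{1435 - 2 \left(-19\right)^{\frac{3}{2}}} = \frac{1}{1435 - 2 \left(- 19 i \sqrt{19}\right)} = \frac{1}{1435 + 38 i \sqrt{19}} \approx 0.0006877 - 7.938 \cdot 10^{-5} i$)
$-759 + T{\left(-33 \right)} l = -759 - 33 \left(\frac{1435}{2086661} - \frac{38 i \sqrt{19}}{2086661}\right) = -759 - \left(\frac{47355}{2086661} - \frac{1254 i \sqrt{19}}{2086661}\right) = - \frac{1583823054}{2086661} + \frac{1254 i \sqrt{19}}{2086661}$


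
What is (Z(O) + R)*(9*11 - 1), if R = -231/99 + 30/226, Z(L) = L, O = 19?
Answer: 558110/339 ≈ 1646.3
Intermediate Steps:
R = -746/339 (R = -231*1/99 + 30*(1/226) = -7/3 + 15/113 = -746/339 ≈ -2.2006)
(Z(O) + R)*(9*11 - 1) = (19 - 746/339)*(9*11 - 1) = 5695*(99 - 1)/339 = (5695/339)*98 = 558110/339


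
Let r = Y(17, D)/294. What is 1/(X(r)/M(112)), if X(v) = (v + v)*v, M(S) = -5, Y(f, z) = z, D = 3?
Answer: -24010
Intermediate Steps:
r = 1/98 (r = 3/294 = 3*(1/294) = 1/98 ≈ 0.010204)
X(v) = 2*v² (X(v) = (2*v)*v = 2*v²)
1/(X(r)/M(112)) = 1/((2*(1/98)²)/(-5)) = 1/((2*(1/9604))*(-⅕)) = 1/((1/4802)*(-⅕)) = 1/(-1/24010) = -24010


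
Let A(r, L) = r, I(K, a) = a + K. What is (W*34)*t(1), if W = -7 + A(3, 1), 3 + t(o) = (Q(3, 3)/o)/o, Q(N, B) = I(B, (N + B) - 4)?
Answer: -272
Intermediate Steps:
I(K, a) = K + a
Q(N, B) = -4 + N + 2*B (Q(N, B) = B + ((N + B) - 4) = B + ((B + N) - 4) = B + (-4 + B + N) = -4 + N + 2*B)
t(o) = -3 + 5/o² (t(o) = -3 + ((-4 + 3 + 2*3)/o)/o = -3 + ((-4 + 3 + 6)/o)/o = -3 + (5/o)/o = -3 + 5/o²)
W = -4 (W = -7 + 3 = -4)
(W*34)*t(1) = (-4*34)*(-3 + 5/1²) = -136*(-3 + 5*1) = -136*(-3 + 5) = -136*2 = -272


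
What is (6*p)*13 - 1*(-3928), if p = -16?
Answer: 2680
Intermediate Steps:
(6*p)*13 - 1*(-3928) = (6*(-16))*13 - 1*(-3928) = -96*13 + 3928 = -1248 + 3928 = 2680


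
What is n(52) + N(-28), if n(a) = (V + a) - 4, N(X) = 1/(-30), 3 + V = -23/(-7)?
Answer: 10133/210 ≈ 48.252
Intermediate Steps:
V = 2/7 (V = -3 - 23/(-7) = -3 - 23*(-⅐) = -3 + 23/7 = 2/7 ≈ 0.28571)
N(X) = -1/30
n(a) = -26/7 + a (n(a) = (2/7 + a) - 4 = -26/7 + a)
n(52) + N(-28) = (-26/7 + 52) - 1/30 = 338/7 - 1/30 = 10133/210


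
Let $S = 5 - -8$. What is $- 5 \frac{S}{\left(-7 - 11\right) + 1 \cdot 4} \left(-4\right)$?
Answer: $- \frac{130}{7} \approx -18.571$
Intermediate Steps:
$S = 13$ ($S = 5 + 8 = 13$)
$- 5 \frac{S}{\left(-7 - 11\right) + 1 \cdot 4} \left(-4\right) = - 5 \frac{13}{\left(-7 - 11\right) + 1 \cdot 4} \left(-4\right) = - 5 \frac{13}{-18 + 4} \left(-4\right) = - 5 \frac{13}{-14} \left(-4\right) = - 5 \cdot 13 \left(- \frac{1}{14}\right) \left(-4\right) = \left(-5\right) \left(- \frac{13}{14}\right) \left(-4\right) = \frac{65}{14} \left(-4\right) = - \frac{130}{7}$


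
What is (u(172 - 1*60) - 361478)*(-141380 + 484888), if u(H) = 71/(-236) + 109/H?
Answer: -205129424577737/1652 ≈ -1.2417e+11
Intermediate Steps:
u(H) = -71/236 + 109/H (u(H) = 71*(-1/236) + 109/H = -71/236 + 109/H)
(u(172 - 1*60) - 361478)*(-141380 + 484888) = ((-71/236 + 109/(172 - 1*60)) - 361478)*(-141380 + 484888) = ((-71/236 + 109/(172 - 60)) - 361478)*343508 = ((-71/236 + 109/112) - 361478)*343508 = (4443/6608 - 361478)*343508 = -2388642181/6608*343508 = -205129424577737/1652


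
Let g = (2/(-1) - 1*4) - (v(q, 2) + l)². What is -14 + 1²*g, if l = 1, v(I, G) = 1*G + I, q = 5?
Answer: -84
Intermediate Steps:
v(I, G) = G + I
g = -70 (g = (2/(-1) - 1*4) - ((2 + 5) + 1)² = (2*(-1) - 4) - (7 + 1)² = (-2 - 4) - 1*8² = -6 - 1*64 = -6 - 64 = -70)
-14 + 1²*g = -14 + 1²*(-70) = -14 + 1*(-70) = -14 - 70 = -84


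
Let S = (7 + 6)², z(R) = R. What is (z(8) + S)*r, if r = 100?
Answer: 17700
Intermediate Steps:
S = 169 (S = 13² = 169)
(z(8) + S)*r = (8 + 169)*100 = 177*100 = 17700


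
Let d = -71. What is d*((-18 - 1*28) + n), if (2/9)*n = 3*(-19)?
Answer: 42955/2 ≈ 21478.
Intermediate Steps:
n = -513/2 (n = 9*(3*(-19))/2 = (9/2)*(-57) = -513/2 ≈ -256.50)
d*((-18 - 1*28) + n) = -71*((-18 - 1*28) - 513/2) = -71*((-18 - 28) - 513/2) = -71*(-46 - 513/2) = -71*(-605/2) = 42955/2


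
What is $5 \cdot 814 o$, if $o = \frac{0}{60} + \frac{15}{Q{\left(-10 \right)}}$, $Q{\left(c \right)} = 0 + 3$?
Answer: $20350$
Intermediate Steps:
$Q{\left(c \right)} = 3$
$o = 5$ ($o = \frac{0}{60} + \frac{15}{3} = 0 \cdot \frac{1}{60} + 15 \cdot \frac{1}{3} = 0 + 5 = 5$)
$5 \cdot 814 o = 5 \cdot 814 \cdot 5 = 5 \cdot 4070 = 20350$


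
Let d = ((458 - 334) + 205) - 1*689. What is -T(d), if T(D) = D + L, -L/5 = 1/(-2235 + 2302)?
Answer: 24125/67 ≈ 360.07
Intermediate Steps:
L = -5/67 (L = -5/(-2235 + 2302) = -5/67 ≈ -0.074627)
d = -360 (d = (124 + 205) - 689 = 329 - 689 = -360)
T(D) = -5/67 + D (T(D) = D - 5/67 = -5/67 + D)
-T(d) = -(-5/67 - 360) = -1*(-24125/67) = 24125/67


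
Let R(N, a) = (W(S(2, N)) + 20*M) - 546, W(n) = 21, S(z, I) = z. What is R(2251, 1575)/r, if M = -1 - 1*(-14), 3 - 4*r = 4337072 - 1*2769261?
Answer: 265/391952 ≈ 0.00067610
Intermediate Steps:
r = -391952 (r = 3/4 - (4337072 - 1*2769261)/4 = 3/4 - (4337072 - 2769261)/4 = 3/4 - 1/4*1567811 = 3/4 - 1567811/4 = -391952)
M = 13 (M = -1 + 14 = 13)
R(N, a) = -265 (R(N, a) = (21 + 20*13) - 546 = (21 + 260) - 546 = 281 - 546 = -265)
R(2251, 1575)/r = -265/(-391952) = -265*(-1/391952) = 265/391952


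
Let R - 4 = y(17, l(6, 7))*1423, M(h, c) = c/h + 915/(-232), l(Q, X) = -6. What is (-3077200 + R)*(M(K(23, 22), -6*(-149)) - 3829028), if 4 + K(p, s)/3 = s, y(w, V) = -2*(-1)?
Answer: 12289689731569925/1044 ≈ 1.1772e+13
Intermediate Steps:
y(w, V) = 2
K(p, s) = -12 + 3*s
M(h, c) = -915/232 + c/h (M(h, c) = c/h + 915*(-1/232) = c/h - 915/232 = -915/232 + c/h)
R = 2850 (R = 4 + 2*1423 = 4 + 2846 = 2850)
(-3077200 + R)*(M(K(23, 22), -6*(-149)) - 3829028) = (-3077200 + 2850)*((-915/232 + (-6*(-149))/(-12 + 3*22)) - 3829028) = -3074350*((-915/232 + 894/(-12 + 66)) - 3829028) = -3074350*((-915/232 + 894/54) - 3829028) = -3074350*((-915/232 + 894*(1/54)) - 3829028) = -3074350*((-915/232 + 149/9) - 3829028) = -3074350*(26333/2088 - 3829028) = -3074350*(-7994984131/2088) = 12289689731569925/1044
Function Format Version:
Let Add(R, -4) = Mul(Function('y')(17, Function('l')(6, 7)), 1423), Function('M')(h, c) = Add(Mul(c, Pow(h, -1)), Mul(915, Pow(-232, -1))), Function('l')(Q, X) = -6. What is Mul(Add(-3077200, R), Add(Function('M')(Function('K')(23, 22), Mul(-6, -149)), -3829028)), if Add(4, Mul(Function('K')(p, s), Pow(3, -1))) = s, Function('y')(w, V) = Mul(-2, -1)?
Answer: Rational(12289689731569925, 1044) ≈ 1.1772e+13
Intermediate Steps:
Function('y')(w, V) = 2
Function('K')(p, s) = Add(-12, Mul(3, s))
Function('M')(h, c) = Add(Rational(-915, 232), Mul(c, Pow(h, -1))) (Function('M')(h, c) = Add(Mul(c, Pow(h, -1)), Mul(915, Rational(-1, 232))) = Add(Mul(c, Pow(h, -1)), Rational(-915, 232)) = Add(Rational(-915, 232), Mul(c, Pow(h, -1))))
R = 2850 (R = Add(4, Mul(2, 1423)) = Add(4, 2846) = 2850)
Mul(Add(-3077200, R), Add(Function('M')(Function('K')(23, 22), Mul(-6, -149)), -3829028)) = Mul(Add(-3077200, 2850), Add(Add(Rational(-915, 232), Mul(Mul(-6, -149), Pow(Add(-12, Mul(3, 22)), -1))), -3829028)) = Mul(-3074350, Add(Add(Rational(-915, 232), Mul(894, Pow(Add(-12, 66), -1))), -3829028)) = Mul(-3074350, Add(Add(Rational(-915, 232), Mul(894, Pow(54, -1))), -3829028)) = Mul(-3074350, Add(Add(Rational(-915, 232), Mul(894, Rational(1, 54))), -3829028)) = Mul(-3074350, Add(Add(Rational(-915, 232), Rational(149, 9)), -3829028)) = Mul(-3074350, Add(Rational(26333, 2088), -3829028)) = Mul(-3074350, Rational(-7994984131, 2088)) = Rational(12289689731569925, 1044)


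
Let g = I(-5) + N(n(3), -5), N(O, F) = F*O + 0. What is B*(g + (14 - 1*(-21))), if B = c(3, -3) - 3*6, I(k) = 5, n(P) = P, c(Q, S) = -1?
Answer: -475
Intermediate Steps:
N(O, F) = F*O
B = -19 (B = -1 - 3*6 = -1 - 18 = -19)
g = -10 (g = 5 - 5*3 = 5 - 15 = -10)
B*(g + (14 - 1*(-21))) = -19*(-10 + (14 - 1*(-21))) = -19*(-10 + (14 + 21)) = -19*(-10 + 35) = -19*25 = -475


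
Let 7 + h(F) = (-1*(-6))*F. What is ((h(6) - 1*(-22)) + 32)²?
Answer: 6889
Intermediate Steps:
h(F) = -7 + 6*F (h(F) = -7 + (-1*(-6))*F = -7 + 6*F)
((h(6) - 1*(-22)) + 32)² = (((-7 + 6*6) - 1*(-22)) + 32)² = (((-7 + 36) + 22) + 32)² = ((29 + 22) + 32)² = (51 + 32)² = 83² = 6889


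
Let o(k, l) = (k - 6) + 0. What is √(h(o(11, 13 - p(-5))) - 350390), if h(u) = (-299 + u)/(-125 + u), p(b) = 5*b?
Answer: 3*I*√3893195/10 ≈ 591.94*I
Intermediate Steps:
o(k, l) = -6 + k (o(k, l) = (-6 + k) + 0 = -6 + k)
h(u) = (-299 + u)/(-125 + u)
√(h(o(11, 13 - p(-5))) - 350390) = √((-299 + (-6 + 11))/(-125 + (-6 + 11)) - 350390) = √((-299 + 5)/(-125 + 5) - 350390) = √(-294/(-120) - 350390) = √(-1/120*(-294) - 350390) = √(49/20 - 350390) = √(-7007751/20) = 3*I*√3893195/10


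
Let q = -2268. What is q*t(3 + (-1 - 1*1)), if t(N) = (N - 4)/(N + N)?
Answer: 3402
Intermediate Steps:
t(N) = (-4 + N)/(2*N) (t(N) = (-4 + N)/((2*N)) = (-4 + N)*(1/(2*N)) = (-4 + N)/(2*N))
q*t(3 + (-1 - 1*1)) = -1134*(-4 + (3 + (-1 - 1*1)))/(3 + (-1 - 1*1)) = -1134*(-4 + (3 + (-1 - 1)))/(3 + (-1 - 1)) = -1134*(-4 + (3 - 2))/(3 - 2) = -1134*(-4 + 1)/1 = -1134*(-3) = -2268*(-3/2) = 3402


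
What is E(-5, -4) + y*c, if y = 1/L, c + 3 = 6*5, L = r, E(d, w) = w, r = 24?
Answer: -23/8 ≈ -2.8750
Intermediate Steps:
L = 24
c = 27 (c = -3 + 6*5 = -3 + 30 = 27)
y = 1/24 ≈ 0.041667
E(-5, -4) + y*c = -4 + (1/24)*27 = -4 + 9/8 = -23/8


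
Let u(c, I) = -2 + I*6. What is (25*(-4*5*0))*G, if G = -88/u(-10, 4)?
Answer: 0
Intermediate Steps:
u(c, I) = -2 + 6*I
G = -4 (G = -88/(-2 + 6*4) = -88/(-2 + 24) = -88/22 = -88*1/22 = -4)
(25*(-4*5*0))*G = (25*(-4*5*0))*(-4) = (25*(-20*0))*(-4) = (25*0)*(-4) = 0*(-4) = 0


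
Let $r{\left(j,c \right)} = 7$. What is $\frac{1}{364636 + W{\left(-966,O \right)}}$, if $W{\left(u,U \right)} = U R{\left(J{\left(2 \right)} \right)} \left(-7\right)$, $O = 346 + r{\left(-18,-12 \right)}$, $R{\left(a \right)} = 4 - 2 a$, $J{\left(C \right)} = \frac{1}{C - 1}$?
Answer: $\frac{1}{359694} \approx 2.7801 \cdot 10^{-6}$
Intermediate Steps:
$J{\left(C \right)} = \frac{1}{-1 + C}$
$O = 353$ ($O = 346 + 7 = 353$)
$W{\left(u,U \right)} = - 14 U$ ($W{\left(u,U \right)} = U \left(4 - \frac{2}{-1 + 2}\right) \left(-7\right) = U \left(4 - \frac{2}{1}\right) \left(-7\right) = U \left(4 - 2\right) \left(-7\right) = U 2 \left(-7\right) = 2 U \left(-7\right) = - 14 U$)
$\frac{1}{364636 + W{\left(-966,O \right)}} = \frac{1}{364636 - 4942} = \frac{1}{359694}$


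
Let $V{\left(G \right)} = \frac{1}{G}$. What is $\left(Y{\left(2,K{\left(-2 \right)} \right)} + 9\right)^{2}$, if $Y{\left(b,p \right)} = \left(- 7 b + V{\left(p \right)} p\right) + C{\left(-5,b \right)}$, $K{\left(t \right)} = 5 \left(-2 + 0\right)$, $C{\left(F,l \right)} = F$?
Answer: $81$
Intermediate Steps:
$K{\left(t \right)} = -10$ ($K{\left(t \right)} = 5 \left(-2\right) = -10$)
$Y{\left(b,p \right)} = -4 - 7 b$ ($Y{\left(b,p \right)} = \left(- 7 b + \frac{p}{p}\right) - 5 = \left(- 7 b + 1\right) - 5 = \left(1 - 7 b\right) - 5 = -4 - 7 b$)
$\left(Y{\left(2,K{\left(-2 \right)} \right)} + 9\right)^{2} = \left(\left(-4 - 14\right) + 9\right)^{2} = \left(-18 + 9\right)^{2} = \left(-9\right)^{2} = 81$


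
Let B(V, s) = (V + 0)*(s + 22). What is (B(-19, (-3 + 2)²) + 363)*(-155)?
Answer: 11470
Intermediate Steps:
B(V, s) = V*(22 + s)
(B(-19, (-3 + 2)²) + 363)*(-155) = (-19*(22 + (-3 + 2)²) + 363)*(-155) = (-19*(22 + (-1)²) + 363)*(-155) = (-19*(22 + 1) + 363)*(-155) = (-19*23 + 363)*(-155) = (-437 + 363)*(-155) = -74*(-155) = 11470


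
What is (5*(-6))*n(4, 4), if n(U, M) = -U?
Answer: 120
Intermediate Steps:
(5*(-6))*n(4, 4) = (5*(-6))*(-1*4) = -30*(-4) = 120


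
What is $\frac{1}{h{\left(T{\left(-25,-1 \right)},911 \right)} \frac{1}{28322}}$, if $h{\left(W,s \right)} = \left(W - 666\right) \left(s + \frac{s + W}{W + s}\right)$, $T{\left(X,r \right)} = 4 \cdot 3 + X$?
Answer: $- \frac{2023}{44232} \approx -0.045736$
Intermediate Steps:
$T{\left(X,r \right)} = 12 + X$
$h{\left(W,s \right)} = \left(1 + s\right) \left(-666 + W\right)$ ($h{\left(W,s \right)} = \left(-666 + W\right) \left(s + \frac{W + s}{W + s}\right) = \left(-666 + W\right) \left(s + 1\right) = \left(-666 + W\right) \left(1 + s\right) = \left(1 + s\right) \left(-666 + W\right)$)
$\frac{1}{h{\left(T{\left(-25,-1 \right)},911 \right)} \frac{1}{28322}} = \frac{1}{\left(-666 + \left(12 - 25\right) - 606726 + \left(12 - 25\right) 911\right) \frac{1}{28322}} = \frac{1}{\left(-666 - 13 - 606726 - 11843\right) \frac{1}{28322}} = \frac{1}{\left(-619248\right) \frac{1}{28322}} = \frac{1}{- \frac{44232}{2023}} = - \frac{2023}{44232}$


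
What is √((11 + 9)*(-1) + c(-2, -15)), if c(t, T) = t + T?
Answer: I*√37 ≈ 6.0828*I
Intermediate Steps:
c(t, T) = T + t
√((11 + 9)*(-1) + c(-2, -15)) = √((11 + 9)*(-1) + (-15 - 2)) = √(20*(-1) - 17) = √(-20 - 17) = √(-37) = I*√37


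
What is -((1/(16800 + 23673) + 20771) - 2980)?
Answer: -720055144/40473 ≈ -17791.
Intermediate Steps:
-((1/(16800 + 23673) + 20771) - 2980) = -((1/40473 + 20771) - 2980) = -(840664684/40473 - 2980) = -1*720055144/40473 = -720055144/40473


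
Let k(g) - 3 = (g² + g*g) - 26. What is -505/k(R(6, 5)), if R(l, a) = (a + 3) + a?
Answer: -101/63 ≈ -1.6032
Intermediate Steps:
R(l, a) = 3 + 2*a (R(l, a) = (3 + a) + a = 3 + 2*a)
k(g) = -23 + 2*g² (k(g) = 3 + ((g² + g*g) - 26) = 3 + ((g² + g²) - 26) = 3 + (2*g² - 26) = 3 + (-26 + 2*g²) = -23 + 2*g²)
-505/k(R(6, 5)) = -505/(-23 + 2*(3 + 2*5)²) = -505/(-23 + 2*(3 + 10)²) = -505/(-23 + 2*13²) = -505/(-23 + 2*169) = -505/(-23 + 338) = -505/315 = -505*1/315 = -101/63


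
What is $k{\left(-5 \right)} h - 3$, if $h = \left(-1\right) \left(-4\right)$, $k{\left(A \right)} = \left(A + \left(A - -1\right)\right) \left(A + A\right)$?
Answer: $357$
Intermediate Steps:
$k{\left(A \right)} = 2 A \left(1 + 2 A\right)$ ($k{\left(A \right)} = \left(A + \left(A + 1\right)\right) 2 A = \left(A + \left(1 + A\right)\right) 2 A = \left(1 + 2 A\right) 2 A = 2 A \left(1 + 2 A\right)$)
$h = 4$
$k{\left(-5 \right)} h - 3 = 2 \left(-5\right) \left(1 + 2 \left(-5\right)\right) 4 - 3 = 2 \left(-5\right) \left(1 - 10\right) 4 - 3 = 2 \left(-5\right) \left(-9\right) 4 - 3 = 90 \cdot 4 - 3 = 360 - 3 = 357$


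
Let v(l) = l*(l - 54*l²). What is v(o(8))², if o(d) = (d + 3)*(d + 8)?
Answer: 86650710836445184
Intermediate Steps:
o(d) = (3 + d)*(8 + d)
v(o(8))² = ((24 + 8² + 11*8)²*(1 - 54*(24 + 8² + 11*8)))² = ((24 + 64 + 88)²*(1 - 54*(24 + 64 + 88)))² = (176²*(1 - 54*176))² = (30976*(1 - 9504))² = (30976*(-9503))² = (-294364928)² = 86650710836445184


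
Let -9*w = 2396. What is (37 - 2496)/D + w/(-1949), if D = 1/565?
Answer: -24370322839/17541 ≈ -1.3893e+6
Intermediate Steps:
w = -2396/9 (w = -1/9*2396 = -2396/9 ≈ -266.22)
D = 1/565 ≈ 0.0017699
(37 - 2496)/D + w/(-1949) = (37 - 2496)/(1/565) - 2396/9/(-1949) = -2459*565 - 2396/9*(-1/1949) = -1389335 + 2396/17541 = -24370322839/17541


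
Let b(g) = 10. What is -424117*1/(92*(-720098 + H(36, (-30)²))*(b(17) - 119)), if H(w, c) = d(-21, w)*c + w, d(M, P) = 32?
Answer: -424117/6931975336 ≈ -6.1183e-5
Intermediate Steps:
H(w, c) = w + 32*c (H(w, c) = 32*c + w = w + 32*c)
-424117*1/(92*(-720098 + H(36, (-30)²))*(b(17) - 119)) = -424117*1/(92*(-720098 + (36 + 32*(-30)²))*(10 - 119)) = -424117*(-1/(10028*(-720098 + (36 + 32*900)))) = -424117*(-1/(10028*(-720098 + (36 + 28800)))) = -424117*(-1/(10028*(-720098 + 28836))) = -424117/((-10028/(1/(-691262)))) = -424117/((-10028/(-1/691262))) = -424117/((-10028*(-691262))) = -424117/6931975336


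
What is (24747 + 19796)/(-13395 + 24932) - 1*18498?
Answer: -213366883/11537 ≈ -18494.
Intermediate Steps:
(24747 + 19796)/(-13395 + 24932) - 1*18498 = 44543/11537 - 18498 = -213366883/11537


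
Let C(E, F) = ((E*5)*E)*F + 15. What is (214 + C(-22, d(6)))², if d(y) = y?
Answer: 217533001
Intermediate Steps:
C(E, F) = 15 + 5*F*E² (C(E, F) = ((5*E)*E)*F + 15 = (5*E²)*F + 15 = 5*F*E² + 15 = 15 + 5*F*E²)
(214 + C(-22, d(6)))² = (214 + (15 + 5*6*(-22)²))² = (214 + (15 + 5*6*484))² = (214 + (15 + 14520))² = (214 + 14535)² = 14749² = 217533001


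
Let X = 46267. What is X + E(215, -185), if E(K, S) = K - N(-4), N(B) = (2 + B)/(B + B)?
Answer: 185927/4 ≈ 46482.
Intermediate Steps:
N(B) = (2 + B)/(2*B) (N(B) = (2 + B)/((2*B)) = (2 + B)*(1/(2*B)) = (2 + B)/(2*B))
E(K, S) = -¼ + K (E(K, S) = K - (2 - 4)/(2*(-4)) = K - (-1)*(-2)/(2*4) = K - 1*¼ = K - ¼ = -¼ + K)
X + E(215, -185) = 46267 + (-¼ + 215) = 46267 + 859/4 = 185927/4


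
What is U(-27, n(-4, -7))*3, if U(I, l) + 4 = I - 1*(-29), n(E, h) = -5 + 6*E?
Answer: -6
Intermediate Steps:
U(I, l) = 25 + I (U(I, l) = -4 + (I - 1*(-29)) = -4 + (I + 29) = -4 + (29 + I) = 25 + I)
U(-27, n(-4, -7))*3 = (25 - 27)*3 = -2*3 = -6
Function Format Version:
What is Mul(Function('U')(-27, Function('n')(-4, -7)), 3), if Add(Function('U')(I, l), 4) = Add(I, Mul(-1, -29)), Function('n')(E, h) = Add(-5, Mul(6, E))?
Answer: -6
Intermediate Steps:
Function('U')(I, l) = Add(25, I) (Function('U')(I, l) = Add(-4, Add(I, Mul(-1, -29))) = Add(-4, Add(I, 29)) = Add(-4, Add(29, I)) = Add(25, I))
Mul(Function('U')(-27, Function('n')(-4, -7)), 3) = Mul(Add(25, -27), 3) = Mul(-2, 3) = -6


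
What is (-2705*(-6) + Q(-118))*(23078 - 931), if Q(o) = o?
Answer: 356832464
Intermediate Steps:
(-2705*(-6) + Q(-118))*(23078 - 931) = (-2705*(-6) - 118)*(23078 - 931) = (16230 - 118)*22147 = 16112*22147 = 356832464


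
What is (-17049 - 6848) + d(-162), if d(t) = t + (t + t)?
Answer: -24383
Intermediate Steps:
d(t) = 3*t (d(t) = t + 2*t = 3*t)
(-17049 - 6848) + d(-162) = (-17049 - 6848) + 3*(-162) = -23897 - 486 = -24383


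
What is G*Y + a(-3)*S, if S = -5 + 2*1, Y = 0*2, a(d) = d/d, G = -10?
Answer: -3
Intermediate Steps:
a(d) = 1
Y = 0
S = -3 (S = -5 + 2 = -3)
G*Y + a(-3)*S = -10*0 + 1*(-3) = 0 - 3 = -3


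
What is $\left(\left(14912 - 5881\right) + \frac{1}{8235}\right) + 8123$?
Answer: $\frac{141263191}{8235} \approx 17154.0$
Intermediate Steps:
$\left(\left(14912 - 5881\right) + \frac{1}{8235}\right) + 8123 = \left(9031 + \frac{1}{8235}\right) + 8123 = \frac{74370286}{8235} + 8123 = \frac{141263191}{8235}$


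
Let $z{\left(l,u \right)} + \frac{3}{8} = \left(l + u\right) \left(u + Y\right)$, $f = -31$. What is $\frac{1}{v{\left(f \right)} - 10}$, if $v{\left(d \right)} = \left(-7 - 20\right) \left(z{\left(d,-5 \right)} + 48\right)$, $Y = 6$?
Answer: $- \frac{8}{2591} \approx -0.0030876$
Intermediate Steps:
$z{\left(l,u \right)} = - \frac{3}{8} + \left(6 + u\right) \left(l + u\right)$ ($z{\left(l,u \right)} = - \frac{3}{8} + \left(l + u\right) \left(u + 6\right) = - \frac{3}{8} + \left(l + u\right) \left(6 + u\right) = - \frac{3}{8} + \left(6 + u\right) \left(l + u\right)$)
$v{\left(d \right)} = - \frac{9207}{8} - 27 d$ ($v{\left(d \right)} = \left(-7 - 20\right) \left(\left(- \frac{3}{8} + \left(-5\right)^{2} + 6 d + 6 \left(-5\right) + d \left(-5\right)\right) + 48\right) = - 27 \left(\left(- \frac{3}{8} + 25 + 6 d - 30 - 5 d\right) + 48\right) = - 27 \left(\left(- \frac{43}{8} + d\right) + 48\right) = - 27 \left(\frac{341}{8} + d\right) = - \frac{9207}{8} - 27 d$)
$\frac{1}{v{\left(f \right)} - 10} = \frac{1}{\left(- \frac{9207}{8} - -837\right) - 10} = \frac{1}{\left(- \frac{9207}{8} + 837\right) - 10} = \frac{1}{- \frac{2511}{8} - 10} = \frac{1}{- \frac{2591}{8}} = - \frac{8}{2591}$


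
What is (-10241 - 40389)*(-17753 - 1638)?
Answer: 981766330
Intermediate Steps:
(-10241 - 40389)*(-17753 - 1638) = -50630*(-19391) = 981766330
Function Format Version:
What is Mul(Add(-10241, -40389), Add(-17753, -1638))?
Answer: 981766330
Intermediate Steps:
Mul(Add(-10241, -40389), Add(-17753, -1638)) = Mul(-50630, -19391) = 981766330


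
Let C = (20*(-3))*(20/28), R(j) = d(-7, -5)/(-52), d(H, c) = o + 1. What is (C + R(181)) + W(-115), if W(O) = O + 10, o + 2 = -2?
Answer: -53799/364 ≈ -147.80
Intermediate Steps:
o = -4 (o = -2 - 2 = -4)
W(O) = 10 + O
d(H, c) = -3 (d(H, c) = -4 + 1 = -3)
R(j) = 3/52 (R(j) = -3/(-52) = -3*(-1/52) = 3/52)
C = -300/7 (C = -1200/28 = -60*5/7 = -300/7 ≈ -42.857)
(C + R(181)) + W(-115) = (-300/7 + 3/52) + (10 - 115) = -15579/364 - 105 = -53799/364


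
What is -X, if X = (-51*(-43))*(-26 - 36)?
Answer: 135966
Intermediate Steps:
X = -135966 (X = 2193*(-62) = -135966)
-X = -1*(-135966) = 135966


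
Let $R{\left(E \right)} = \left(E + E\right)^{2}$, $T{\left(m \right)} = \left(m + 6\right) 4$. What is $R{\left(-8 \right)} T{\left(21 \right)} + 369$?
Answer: $28017$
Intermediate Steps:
$T{\left(m \right)} = 24 + 4 m$ ($T{\left(m \right)} = \left(6 + m\right) 4 = 24 + 4 m$)
$R{\left(E \right)} = 4 E^{2}$ ($R{\left(E \right)} = \left(2 E\right)^{2} = 4 E^{2}$)
$R{\left(-8 \right)} T{\left(21 \right)} + 369 = 4 \left(-8\right)^{2} \left(24 + 4 \cdot 21\right) + 369 = 4 \cdot 64 \left(24 + 84\right) + 369 = 256 \cdot 108 + 369 = 27648 + 369 = 28017$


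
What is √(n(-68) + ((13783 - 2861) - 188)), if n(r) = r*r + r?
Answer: √15290 ≈ 123.65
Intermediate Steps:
n(r) = r + r² (n(r) = r² + r = r + r²)
√(n(-68) + ((13783 - 2861) - 188)) = √(-68*(1 - 68) + ((13783 - 2861) - 188)) = √(-68*(-67) + (10922 - 188)) = √(4556 + 10734) = √15290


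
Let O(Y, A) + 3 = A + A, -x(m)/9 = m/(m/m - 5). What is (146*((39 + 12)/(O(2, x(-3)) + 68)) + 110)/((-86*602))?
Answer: -1873/380894 ≈ -0.0049174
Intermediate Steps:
x(m) = 9*m/4 (x(m) = -9*m/(m/m - 5) = -9*m/(1 - 5) = -9*m/(-4) = -(-9)*m/4 = 9*m/4)
O(Y, A) = -3 + 2*A (O(Y, A) = -3 + (A + A) = -3 + 2*A)
(146*((39 + 12)/(O(2, x(-3)) + 68)) + 110)/((-86*602)) = (146*((39 + 12)/((-3 + 2*((9/4)*(-3))) + 68)) + 110)/((-86*602)) = (146*(51/((-3 + 2*(-27/4)) + 68)) + 110)/(-51772) = (146*(51/((-3 - 27/2) + 68)) + 110)*(-1/51772) = (146*(51/(-33/2 + 68)) + 110)*(-1/51772) = (146*(51/(103/2)) + 110)*(-1/51772) = (146*(51*(2/103)) + 110)*(-1/51772) = (146*(102/103) + 110)*(-1/51772) = (14892/103 + 110)*(-1/51772) = (26222/103)*(-1/51772) = -1873/380894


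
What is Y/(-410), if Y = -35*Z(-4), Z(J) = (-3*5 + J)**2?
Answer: 2527/82 ≈ 30.817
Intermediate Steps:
Z(J) = (-15 + J)**2
Y = -12635 (Y = -35*(-15 - 4)**2 = -35*(-19)**2 = -35*361 = -12635)
Y/(-410) = -12635/(-410) = -12635*(-1/410) = 2527/82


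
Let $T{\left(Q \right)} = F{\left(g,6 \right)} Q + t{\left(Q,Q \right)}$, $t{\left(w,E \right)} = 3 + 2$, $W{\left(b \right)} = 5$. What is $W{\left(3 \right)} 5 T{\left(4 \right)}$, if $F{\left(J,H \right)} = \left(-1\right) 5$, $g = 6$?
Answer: $-375$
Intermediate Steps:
$F{\left(J,H \right)} = -5$
$t{\left(w,E \right)} = 5$
$T{\left(Q \right)} = 5 - 5 Q$ ($T{\left(Q \right)} = - 5 Q + 5 = 5 - 5 Q$)
$W{\left(3 \right)} 5 T{\left(4 \right)} = 5 \cdot 5 \left(5 - 20\right) = 25 \left(5 - 20\right) = 25 \left(-15\right) = -375$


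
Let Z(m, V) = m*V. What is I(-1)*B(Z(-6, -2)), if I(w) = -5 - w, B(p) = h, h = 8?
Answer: -32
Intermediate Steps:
Z(m, V) = V*m
B(p) = 8
I(-1)*B(Z(-6, -2)) = (-5 - 1*(-1))*8 = (-5 + 1)*8 = -4*8 = -32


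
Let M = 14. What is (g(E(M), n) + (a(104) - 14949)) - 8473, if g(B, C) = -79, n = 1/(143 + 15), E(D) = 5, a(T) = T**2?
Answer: -12685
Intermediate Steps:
n = 1/158 ≈ 0.0063291
(g(E(M), n) + (a(104) - 14949)) - 8473 = (-79 + (104**2 - 14949)) - 8473 = (-79 + (10816 - 14949)) - 8473 = (-79 - 4133) - 8473 = -4212 - 8473 = -12685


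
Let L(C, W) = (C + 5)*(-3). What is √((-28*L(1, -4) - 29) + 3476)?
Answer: 3*√439 ≈ 62.857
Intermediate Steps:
L(C, W) = -15 - 3*C (L(C, W) = (5 + C)*(-3) = -15 - 3*C)
√((-28*L(1, -4) - 29) + 3476) = √((-28*(-15 - 3*1) - 29) + 3476) = √((-28*(-15 - 3) - 29) + 3476) = √((-28*(-18) - 29) + 3476) = √((504 - 29) + 3476) = √(475 + 3476) = √3951 = 3*√439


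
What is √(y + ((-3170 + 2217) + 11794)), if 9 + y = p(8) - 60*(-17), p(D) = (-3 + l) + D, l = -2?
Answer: √11855 ≈ 108.88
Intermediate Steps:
p(D) = -5 + D (p(D) = (-3 - 2) + D = -5 + D)
y = 1014 (y = -9 + ((-5 + 8) - 60*(-17)) = -9 + (3 + 1020) = -9 + 1023 = 1014)
√(y + ((-3170 + 2217) + 11794)) = √(1014 + ((-3170 + 2217) + 11794)) = √(1014 + (-953 + 11794)) = √(1014 + 10841) = √11855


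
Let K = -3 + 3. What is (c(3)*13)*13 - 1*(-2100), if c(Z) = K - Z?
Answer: 1593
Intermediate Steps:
K = 0
c(Z) = -Z (c(Z) = 0 - Z = -Z)
(c(3)*13)*13 - 1*(-2100) = (-1*3*13)*13 - 1*(-2100) = -3*13*13 + 2100 = -39*13 + 2100 = -507 + 2100 = 1593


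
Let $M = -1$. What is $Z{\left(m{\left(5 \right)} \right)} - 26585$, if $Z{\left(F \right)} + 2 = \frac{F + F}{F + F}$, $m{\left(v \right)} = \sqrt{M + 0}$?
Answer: $-26586$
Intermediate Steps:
$m{\left(v \right)} = i$ ($m{\left(v \right)} = \sqrt{-1 + 0} = \sqrt{-1} = i$)
$Z{\left(F \right)} = -1$ ($Z{\left(F \right)} = -2 + \frac{F + F}{F + F} = -2 + \frac{2 F}{2 F} = -2 + 2 F \frac{1}{2 F} = -2 + 1 = -1$)
$Z{\left(m{\left(5 \right)} \right)} - 26585 = -1 - 26585 = -26586$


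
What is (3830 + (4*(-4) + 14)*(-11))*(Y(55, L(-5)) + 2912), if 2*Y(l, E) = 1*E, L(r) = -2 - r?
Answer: 11222802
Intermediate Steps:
Y(l, E) = E/2 (Y(l, E) = (1*E)/2 = E/2)
(3830 + (4*(-4) + 14)*(-11))*(Y(55, L(-5)) + 2912) = (3830 + (4*(-4) + 14)*(-11))*((-2 - 1*(-5))/2 + 2912) = (3830 + (-16 + 14)*(-11))*((-2 + 5)/2 + 2912) = (3830 - 2*(-11))*((½)*3 + 2912) = (3830 + 22)*(3/2 + 2912) = 3852*(5827/2) = 11222802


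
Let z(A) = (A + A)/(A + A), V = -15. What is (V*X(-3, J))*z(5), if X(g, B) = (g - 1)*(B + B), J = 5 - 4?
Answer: 120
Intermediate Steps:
J = 1
X(g, B) = 2*B*(-1 + g) (X(g, B) = (-1 + g)*(2*B) = 2*B*(-1 + g))
z(A) = 1 (z(A) = (2*A)/((2*A)) = (2*A)*(1/(2*A)) = 1)
(V*X(-3, J))*z(5) = -30*(-1 - 3)*1 = -30*(-4)*1 = -15*(-8)*1 = 120*1 = 120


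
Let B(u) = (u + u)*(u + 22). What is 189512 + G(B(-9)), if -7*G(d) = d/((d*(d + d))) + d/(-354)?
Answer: 5232802745/27612 ≈ 1.8951e+5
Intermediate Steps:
B(u) = 2*u*(22 + u) (B(u) = (2*u)*(22 + u) = 2*u*(22 + u))
G(d) = -1/(14*d) + d/2478 (G(d) = -(d/((d*(d + d))) + d/(-354))/7 = -(d/((d*(2*d))) + d*(-1/354))/7 = -(d/((2*d²)) - d/354)/7 = -(d*(1/(2*d²)) - d/354)/7 = -(1/(2*d) - d/354)/7 = -1/(14*d) + d/2478)
189512 + G(B(-9)) = 189512 + (-177 + (2*(-9)*(22 - 9))²)/(2478*((2*(-9)*(22 - 9)))) = 189512 + (-177 + (2*(-9)*13)²)/(2478*((2*(-9)*13))) = 189512 + (1/2478)*(-177 + (-234)²)/(-234) = 189512 + (1/2478)*(-1/234)*(-177 + 54756) = 189512 + (1/2478)*(-1/234)*54579 = 189512 - 2599/27612 = 5232802745/27612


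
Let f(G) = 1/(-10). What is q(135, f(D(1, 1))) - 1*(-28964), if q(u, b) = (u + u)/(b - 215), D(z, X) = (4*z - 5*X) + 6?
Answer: 6922096/239 ≈ 28963.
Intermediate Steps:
D(z, X) = 6 - 5*X + 4*z (D(z, X) = (-5*X + 4*z) + 6 = 6 - 5*X + 4*z)
f(G) = -1/10
q(u, b) = 2*u/(-215 + b) (q(u, b) = (2*u)/(-215 + b) = 2*u/(-215 + b))
q(135, f(D(1, 1))) - 1*(-28964) = 2*135/(-215 - 1/10) - 1*(-28964) = 2*135/(-2151/10) + 28964 = 2*135*(-10/2151) + 28964 = -300/239 + 28964 = 6922096/239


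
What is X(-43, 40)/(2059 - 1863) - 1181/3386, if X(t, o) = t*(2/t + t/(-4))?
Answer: -511395/189616 ≈ -2.6970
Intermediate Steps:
X(t, o) = t*(2/t - t/4) (X(t, o) = t*(2/t + t*(-¼)) = t*(2/t - t/4))
X(-43, 40)/(2059 - 1863) - 1181/3386 = (2 - ¼*(-43)²)/(2059 - 1863) - 1181/3386 = (2 - ¼*1849)/196 - 1181*1/3386 = (2 - 1849/4)*(1/196) - 1181/3386 = -1841/4*1/196 - 1181/3386 = -263/112 - 1181/3386 = -511395/189616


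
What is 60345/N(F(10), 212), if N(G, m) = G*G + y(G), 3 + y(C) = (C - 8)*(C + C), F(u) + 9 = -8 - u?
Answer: 20115/872 ≈ 23.068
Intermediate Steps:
F(u) = -17 - u (F(u) = -9 + (-8 - u) = -17 - u)
y(C) = -3 + 2*C*(-8 + C) (y(C) = -3 + (C - 8)*(C + C) = -3 + (-8 + C)*(2*C) = -3 + 2*C*(-8 + C))
N(G, m) = -3 - 16*G + 3*G**2 (N(G, m) = G*G + (-3 - 16*G + 2*G**2) = G**2 + (-3 - 16*G + 2*G**2) = -3 - 16*G + 3*G**2)
60345/N(F(10), 212) = 60345/(-3 - 16*(-17 - 1*10) + 3*(-17 - 1*10)**2) = 60345/(-3 - 16*(-17 - 10) + 3*(-17 - 10)**2) = 60345/(-3 - 16*(-27) + 3*(-27)**2) = 60345/(-3 + 432 + 3*729) = 60345/(-3 + 432 + 2187) = 60345/2616 = 60345*(1/2616) = 20115/872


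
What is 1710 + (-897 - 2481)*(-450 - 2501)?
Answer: 9970188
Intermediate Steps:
1710 + (-897 - 2481)*(-450 - 2501) = 1710 - 3378*(-2951) = 1710 + 9968478 = 9970188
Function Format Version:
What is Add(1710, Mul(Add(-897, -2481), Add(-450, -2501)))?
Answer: 9970188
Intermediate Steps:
Add(1710, Mul(Add(-897, -2481), Add(-450, -2501))) = Add(1710, Mul(-3378, -2951)) = Add(1710, 9968478) = 9970188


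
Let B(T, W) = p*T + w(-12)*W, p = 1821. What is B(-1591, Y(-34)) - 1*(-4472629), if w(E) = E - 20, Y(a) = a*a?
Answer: 1538426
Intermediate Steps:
Y(a) = a²
w(E) = -20 + E
B(T, W) = -32*W + 1821*T (B(T, W) = 1821*T + (-20 - 12)*W = 1821*T - 32*W = -32*W + 1821*T)
B(-1591, Y(-34)) - 1*(-4472629) = (-32*(-34)² + 1821*(-1591)) - 1*(-4472629) = (-32*1156 - 2897211) + 4472629 = (-36992 - 2897211) + 4472629 = -2934203 + 4472629 = 1538426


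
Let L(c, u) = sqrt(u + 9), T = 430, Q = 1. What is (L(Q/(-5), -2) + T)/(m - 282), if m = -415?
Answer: -430/697 - sqrt(7)/697 ≈ -0.62073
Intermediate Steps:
L(c, u) = sqrt(9 + u)
(L(Q/(-5), -2) + T)/(m - 282) = (sqrt(9 - 2) + 430)/(-415 - 282) = (sqrt(7) + 430)/(-697) = (430 + sqrt(7))*(-1/697) = -430/697 - sqrt(7)/697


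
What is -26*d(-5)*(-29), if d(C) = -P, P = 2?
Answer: -1508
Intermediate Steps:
d(C) = -2 (d(C) = -1*2 = -2)
-26*d(-5)*(-29) = -26*(-2)*(-29) = 52*(-29) = -1508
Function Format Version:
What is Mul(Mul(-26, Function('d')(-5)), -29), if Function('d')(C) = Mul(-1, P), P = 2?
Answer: -1508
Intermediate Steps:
Function('d')(C) = -2 (Function('d')(C) = Mul(-1, 2) = -2)
Mul(Mul(-26, Function('d')(-5)), -29) = Mul(Mul(-26, -2), -29) = Mul(52, -29) = -1508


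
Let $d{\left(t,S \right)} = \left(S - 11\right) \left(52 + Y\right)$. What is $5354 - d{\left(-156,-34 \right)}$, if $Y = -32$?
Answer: $6254$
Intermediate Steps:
$d{\left(t,S \right)} = -220 + 20 S$ ($d{\left(t,S \right)} = \left(S - 11\right) \left(52 - 32\right) = \left(-11 + S\right) 20 = -220 + 20 S$)
$5354 - d{\left(-156,-34 \right)} = 5354 - \left(-220 + 20 \left(-34\right)\right) = 5354 - \left(-220 - 680\right) = 5354 - -900 = 5354 + 900 = 6254$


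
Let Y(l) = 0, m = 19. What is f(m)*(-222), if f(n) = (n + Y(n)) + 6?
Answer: -5550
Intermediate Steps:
f(n) = 6 + n (f(n) = (n + 0) + 6 = n + 6 = 6 + n)
f(m)*(-222) = (6 + 19)*(-222) = 25*(-222) = -5550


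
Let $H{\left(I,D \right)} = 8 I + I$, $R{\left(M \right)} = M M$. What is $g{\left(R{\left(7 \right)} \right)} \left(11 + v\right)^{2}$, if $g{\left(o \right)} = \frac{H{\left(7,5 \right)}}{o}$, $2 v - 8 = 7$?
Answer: $\frac{12321}{28} \approx 440.04$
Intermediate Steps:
$v = \frac{15}{2}$ ($v = 4 + \frac{1}{2} \cdot 7 = 4 + \frac{7}{2} = \frac{15}{2} \approx 7.5$)
$R{\left(M \right)} = M^{2}$
$H{\left(I,D \right)} = 9 I$
$g{\left(o \right)} = \frac{63}{o}$ ($g{\left(o \right)} = \frac{9 \cdot 7}{o} = \frac{63}{o}$)
$g{\left(R{\left(7 \right)} \right)} \left(11 + v\right)^{2} = \frac{63}{7^{2}} \left(11 + \frac{15}{2}\right)^{2} = \frac{63}{49} \left(\frac{37}{2}\right)^{2} = 63 \cdot \frac{1}{49} \cdot \frac{1369}{4} = \frac{9}{7} \cdot \frac{1369}{4} = \frac{12321}{28}$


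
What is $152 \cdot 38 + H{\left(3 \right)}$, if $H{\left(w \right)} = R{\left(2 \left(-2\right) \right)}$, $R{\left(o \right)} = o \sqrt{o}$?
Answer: $5776 - 8 i \approx 5776.0 - 8.0 i$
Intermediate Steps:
$R{\left(o \right)} = o^{\frac{3}{2}}$
$H{\left(w \right)} = - 8 i$ ($H{\left(w \right)} = \left(2 \left(-2\right)\right)^{\frac{3}{2}} = \left(-4\right)^{\frac{3}{2}} = - 8 i$)
$152 \cdot 38 + H{\left(3 \right)} = 152 \cdot 38 - 8 i = 5776 - 8 i$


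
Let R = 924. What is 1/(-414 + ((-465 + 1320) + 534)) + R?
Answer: 900901/975 ≈ 924.00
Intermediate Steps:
1/(-414 + ((-465 + 1320) + 534)) + R = 1/(-414 + ((-465 + 1320) + 534)) + 924 = 1/(-414 + (855 + 534)) + 924 = 1/(-414 + 1389) + 924 = 1/975 + 924 = 900901/975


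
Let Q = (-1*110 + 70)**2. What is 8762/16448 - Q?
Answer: -13154019/8224 ≈ -1599.5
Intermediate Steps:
Q = 1600 (Q = (-110 + 70)**2 = (-40)**2 = 1600)
8762/16448 - Q = 8762/16448 - 1*1600 = 8762*(1/16448) - 1600 = 4381/8224 - 1600 = -13154019/8224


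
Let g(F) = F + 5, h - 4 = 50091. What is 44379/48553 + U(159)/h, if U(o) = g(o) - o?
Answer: 444681754/486452507 ≈ 0.91413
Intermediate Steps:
h = 50095 (h = 4 + 50091 = 50095)
g(F) = 5 + F
U(o) = 5 (U(o) = (5 + o) - o = 5)
44379/48553 + U(159)/h = 44379/48553 + 5/50095 = 44379*(1/48553) + 5*(1/50095) = 44379/48553 + 1/10019 = 444681754/486452507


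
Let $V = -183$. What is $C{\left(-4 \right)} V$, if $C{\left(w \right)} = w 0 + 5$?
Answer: $-915$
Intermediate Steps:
$C{\left(w \right)} = 5$ ($C{\left(w \right)} = 0 + 5 = 5$)
$C{\left(-4 \right)} V = 5 \left(-183\right) = -915$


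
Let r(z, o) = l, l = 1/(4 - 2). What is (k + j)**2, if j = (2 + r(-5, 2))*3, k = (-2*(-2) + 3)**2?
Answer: 12769/4 ≈ 3192.3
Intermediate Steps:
l = 1/2 ≈ 0.50000
k = 49 (k = (4 + 3)**2 = 7**2 = 49)
r(z, o) = 1/2
j = 15/2 (j = (2 + 1/2)*3 = (5/2)*3 = 15/2 ≈ 7.5000)
(k + j)**2 = (49 + 15/2)**2 = (113/2)**2 = 12769/4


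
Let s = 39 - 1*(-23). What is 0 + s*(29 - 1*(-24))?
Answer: 3286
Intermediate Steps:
s = 62 (s = 39 + 23 = 62)
0 + s*(29 - 1*(-24)) = 0 + 62*(29 - 1*(-24)) = 0 + 62*(29 + 24) = 0 + 62*53 = 0 + 3286 = 3286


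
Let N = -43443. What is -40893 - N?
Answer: 2550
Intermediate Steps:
-40893 - N = -40893 - 1*(-43443) = -40893 + 43443 = 2550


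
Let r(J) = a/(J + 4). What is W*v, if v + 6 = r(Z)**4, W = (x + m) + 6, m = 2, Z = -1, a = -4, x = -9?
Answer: 230/81 ≈ 2.8395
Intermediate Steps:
r(J) = -4/(4 + J) (r(J) = -4/(J + 4) = -4/(4 + J))
W = -1 (W = (-9 + 2) + 6 = -7 + 6 = -1)
v = -230/81 (v = -6 + (-4/(4 - 1))**4 = -6 + (-4/3)**4 = -6 + 256/81 = -230/81 ≈ -2.8395)
W*v = -1*(-230/81) = 230/81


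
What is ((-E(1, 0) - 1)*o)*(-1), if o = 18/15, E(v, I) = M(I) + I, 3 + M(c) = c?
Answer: -12/5 ≈ -2.4000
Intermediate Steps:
M(c) = -3 + c
E(v, I) = -3 + 2*I (E(v, I) = (-3 + I) + I = -3 + 2*I)
o = 6/5 (o = 18*(1/15) = 6/5 ≈ 1.2000)
((-E(1, 0) - 1)*o)*(-1) = ((-(-3 + 2*0) - 1)*(6/5))*(-1) = ((-(-3 + 0) - 1)*(6/5))*(-1) = ((-1*(-3) - 1)*(6/5))*(-1) = ((3 - 1)*(6/5))*(-1) = (2*(6/5))*(-1) = (12/5)*(-1) = -12/5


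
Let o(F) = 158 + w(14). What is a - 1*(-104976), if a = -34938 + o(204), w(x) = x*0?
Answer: 70196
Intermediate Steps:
w(x) = 0
o(F) = 158 (o(F) = 158 + 0 = 158)
a = -34780 (a = -34938 + 158 = -34780)
a - 1*(-104976) = -34780 - 1*(-104976) = -34780 + 104976 = 70196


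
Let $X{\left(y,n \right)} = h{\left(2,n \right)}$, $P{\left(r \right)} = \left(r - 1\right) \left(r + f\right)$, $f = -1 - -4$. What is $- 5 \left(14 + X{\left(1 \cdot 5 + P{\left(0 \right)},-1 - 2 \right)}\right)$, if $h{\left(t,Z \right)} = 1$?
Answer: $-75$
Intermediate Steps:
$f = 3$ ($f = -1 + 4 = 3$)
$P{\left(r \right)} = \left(-1 + r\right) \left(3 + r\right)$ ($P{\left(r \right)} = \left(r - 1\right) \left(r + 3\right) = \left(-1 + r\right) \left(3 + r\right)$)
$X{\left(y,n \right)} = 1$
$- 5 \left(14 + X{\left(1 \cdot 5 + P{\left(0 \right)},-1 - 2 \right)}\right) = - 5 \left(14 + 1\right) = \left(-5\right) 15 = -75$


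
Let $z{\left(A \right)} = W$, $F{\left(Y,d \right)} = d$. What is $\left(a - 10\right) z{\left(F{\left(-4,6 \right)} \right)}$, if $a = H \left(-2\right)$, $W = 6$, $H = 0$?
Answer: $-60$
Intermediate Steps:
$z{\left(A \right)} = 6$
$a = 0$ ($a = 0 \left(-2\right) = 0$)
$\left(a - 10\right) z{\left(F{\left(-4,6 \right)} \right)} = \left(0 - 10\right) 6 = \left(-10\right) 6 = -60$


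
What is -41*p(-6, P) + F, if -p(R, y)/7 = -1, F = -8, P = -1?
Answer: -295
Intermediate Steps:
p(R, y) = 7 (p(R, y) = -7*(-1) = 7)
-41*p(-6, P) + F = -41*7 - 8 = -287 - 8 = -295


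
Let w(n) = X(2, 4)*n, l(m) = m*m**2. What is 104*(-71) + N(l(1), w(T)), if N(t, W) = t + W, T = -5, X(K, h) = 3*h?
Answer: -7443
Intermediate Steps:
l(m) = m**3
w(n) = 12*n (w(n) = (3*4)*n = 12*n)
N(t, W) = W + t
104*(-71) + N(l(1), w(T)) = 104*(-71) + (12*(-5) + 1**3) = -7384 + (-60 + 1) = -7384 - 59 = -7443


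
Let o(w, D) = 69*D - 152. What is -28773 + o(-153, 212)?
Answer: -14297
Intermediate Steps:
o(w, D) = -152 + 69*D
-28773 + o(-153, 212) = -28773 + (-152 + 69*212) = -28773 + (-152 + 14628) = -28773 + 14476 = -14297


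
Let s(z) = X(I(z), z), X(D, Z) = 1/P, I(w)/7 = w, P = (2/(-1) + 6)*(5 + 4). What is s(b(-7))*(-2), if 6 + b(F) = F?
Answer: -1/18 ≈ -0.055556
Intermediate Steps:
P = 36 (P = (2*(-1) + 6)*9 = (-2 + 6)*9 = 4*9 = 36)
b(F) = -6 + F
I(w) = 7*w
X(D, Z) = 1/36
s(z) = 1/36
s(b(-7))*(-2) = (1/36)*(-2) = -1/18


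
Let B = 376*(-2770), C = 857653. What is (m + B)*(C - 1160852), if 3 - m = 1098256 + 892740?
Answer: 919454909087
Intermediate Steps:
B = -1041520
m = -1990993 (m = 3 - (1098256 + 892740) = 3 - 1*1990996 = 3 - 1990996 = -1990993)
(m + B)*(C - 1160852) = (-1990993 - 1041520)*(857653 - 1160852) = -3032513*(-303199) = 919454909087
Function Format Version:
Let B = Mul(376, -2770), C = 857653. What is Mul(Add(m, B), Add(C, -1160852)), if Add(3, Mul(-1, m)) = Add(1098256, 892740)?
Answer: 919454909087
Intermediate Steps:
B = -1041520
m = -1990993 (m = Add(3, Mul(-1, Add(1098256, 892740))) = Add(3, Mul(-1, 1990996)) = Add(3, -1990996) = -1990993)
Mul(Add(m, B), Add(C, -1160852)) = Mul(Add(-1990993, -1041520), Add(857653, -1160852)) = Mul(-3032513, -303199) = 919454909087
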